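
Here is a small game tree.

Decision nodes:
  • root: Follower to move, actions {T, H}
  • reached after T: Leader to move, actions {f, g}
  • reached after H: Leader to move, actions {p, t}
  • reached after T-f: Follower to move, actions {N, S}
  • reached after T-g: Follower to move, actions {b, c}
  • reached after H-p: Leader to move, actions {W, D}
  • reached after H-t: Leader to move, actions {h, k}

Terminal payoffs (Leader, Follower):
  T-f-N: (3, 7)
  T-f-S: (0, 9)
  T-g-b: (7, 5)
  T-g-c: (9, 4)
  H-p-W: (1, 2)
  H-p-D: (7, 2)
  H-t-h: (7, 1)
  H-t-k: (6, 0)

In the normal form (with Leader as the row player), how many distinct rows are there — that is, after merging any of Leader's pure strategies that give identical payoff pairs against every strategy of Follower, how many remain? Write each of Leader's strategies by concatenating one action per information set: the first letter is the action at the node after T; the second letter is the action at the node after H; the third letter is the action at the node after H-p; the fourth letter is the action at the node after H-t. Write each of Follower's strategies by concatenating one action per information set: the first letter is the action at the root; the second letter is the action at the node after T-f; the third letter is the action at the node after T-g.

8

Leader has 16 pure strategies: fpWh, fpWk, fpDh, fpDk, ftWh, ftWk, ftDh, ftDk, gpWh, gpWk, gpDh, gpDk, gtWh, gtWk, gtDh, gtDk. Columns: TNb, TNc, TSb, TSc, HNb, HNc, HSb, HSc.
{fpWh, fpWk} → row (3,7) (3,7) (0,9) (0,9) (1,2) (1,2) (1,2) (1,2)
{fpDh, fpDk} → row (3,7) (3,7) (0,9) (0,9) (7,2) (7,2) (7,2) (7,2)
{ftWh, ftDh} → row (3,7) (3,7) (0,9) (0,9) (7,1) (7,1) (7,1) (7,1)
{ftWk, ftDk} → row (3,7) (3,7) (0,9) (0,9) (6,0) (6,0) (6,0) (6,0)
{gpWh, gpWk} → row (7,5) (9,4) (7,5) (9,4) (1,2) (1,2) (1,2) (1,2)
{gpDh, gpDk} → row (7,5) (9,4) (7,5) (9,4) (7,2) (7,2) (7,2) (7,2)
{gtWh, gtDh} → row (7,5) (9,4) (7,5) (9,4) (7,1) (7,1) (7,1) (7,1)
{gtWk, gtDk} → row (7,5) (9,4) (7,5) (9,4) (6,0) (6,0) (6,0) (6,0)
That's 8 distinct rows out of 16 strategies.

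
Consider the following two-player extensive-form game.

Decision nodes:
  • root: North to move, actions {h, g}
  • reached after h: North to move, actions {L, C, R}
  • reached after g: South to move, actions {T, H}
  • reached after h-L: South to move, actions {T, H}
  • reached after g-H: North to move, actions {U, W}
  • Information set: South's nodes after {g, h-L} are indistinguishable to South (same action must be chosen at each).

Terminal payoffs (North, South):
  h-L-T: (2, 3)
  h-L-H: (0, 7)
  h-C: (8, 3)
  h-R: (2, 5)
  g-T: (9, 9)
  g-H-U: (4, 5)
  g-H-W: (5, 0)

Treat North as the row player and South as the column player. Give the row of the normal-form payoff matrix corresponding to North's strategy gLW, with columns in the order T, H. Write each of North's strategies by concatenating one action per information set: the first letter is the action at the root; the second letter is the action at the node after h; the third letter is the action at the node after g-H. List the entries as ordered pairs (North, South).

vs T: North plays g → South plays T at [g] → (9, 9)
vs H: North plays g → South plays H at [g] → North plays W at [g-H] → (5, 0)

(9,9) (5,0)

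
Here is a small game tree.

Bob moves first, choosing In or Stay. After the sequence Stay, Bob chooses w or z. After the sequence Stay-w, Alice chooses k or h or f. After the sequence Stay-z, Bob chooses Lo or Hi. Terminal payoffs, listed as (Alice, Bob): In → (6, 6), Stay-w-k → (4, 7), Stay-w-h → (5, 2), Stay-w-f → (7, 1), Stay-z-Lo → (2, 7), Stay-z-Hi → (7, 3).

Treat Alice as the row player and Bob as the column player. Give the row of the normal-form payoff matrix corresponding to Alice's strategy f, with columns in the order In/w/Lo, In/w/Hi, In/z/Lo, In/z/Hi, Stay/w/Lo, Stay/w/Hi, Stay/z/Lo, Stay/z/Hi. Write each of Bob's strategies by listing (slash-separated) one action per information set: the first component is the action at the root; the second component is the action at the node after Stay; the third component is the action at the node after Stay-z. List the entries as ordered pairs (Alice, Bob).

vs In/w/Lo: Bob plays In → (6, 6)
vs In/w/Hi: Bob plays In → (6, 6)
vs In/z/Lo: Bob plays In → (6, 6)
vs In/z/Hi: Bob plays In → (6, 6)
vs Stay/w/Lo: Bob plays Stay → Bob plays w at [Stay] → Alice plays f at [Stay-w] → (7, 1)
vs Stay/w/Hi: Bob plays Stay → Bob plays w at [Stay] → Alice plays f at [Stay-w] → (7, 1)
vs Stay/z/Lo: Bob plays Stay → Bob plays z at [Stay] → Bob plays Lo at [Stay-z] → (2, 7)
vs Stay/z/Hi: Bob plays Stay → Bob plays z at [Stay] → Bob plays Hi at [Stay-z] → (7, 3)

(6,6) (6,6) (6,6) (6,6) (7,1) (7,1) (2,7) (7,3)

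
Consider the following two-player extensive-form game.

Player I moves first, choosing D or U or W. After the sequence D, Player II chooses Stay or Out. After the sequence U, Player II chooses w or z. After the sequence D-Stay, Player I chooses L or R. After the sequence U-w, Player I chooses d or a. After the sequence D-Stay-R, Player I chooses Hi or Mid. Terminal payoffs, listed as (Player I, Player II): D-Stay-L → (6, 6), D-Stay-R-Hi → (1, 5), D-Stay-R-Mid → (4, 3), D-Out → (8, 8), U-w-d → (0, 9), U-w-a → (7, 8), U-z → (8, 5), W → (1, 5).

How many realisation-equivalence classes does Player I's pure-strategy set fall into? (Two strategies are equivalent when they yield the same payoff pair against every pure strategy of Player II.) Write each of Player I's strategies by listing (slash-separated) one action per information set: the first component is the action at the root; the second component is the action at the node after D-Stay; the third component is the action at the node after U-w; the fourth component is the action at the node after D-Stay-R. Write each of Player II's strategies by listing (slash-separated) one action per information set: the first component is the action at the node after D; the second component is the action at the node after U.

Player I has 24 pure strategies: D/L/d/Hi, D/L/d/Mid, D/L/a/Hi, D/L/a/Mid, D/R/d/Hi, D/R/d/Mid, D/R/a/Hi, D/R/a/Mid, U/L/d/Hi, U/L/d/Mid, U/L/a/Hi, U/L/a/Mid, U/R/d/Hi, U/R/d/Mid, U/R/a/Hi, U/R/a/Mid, W/L/d/Hi, W/L/d/Mid, W/L/a/Hi, W/L/a/Mid, W/R/d/Hi, W/R/d/Mid, W/R/a/Hi, W/R/a/Mid. Columns: Stay/w, Stay/z, Out/w, Out/z.
{D/L/d/Hi, D/L/d/Mid, D/L/a/Hi, D/L/a/Mid} → row (6,6) (6,6) (8,8) (8,8)
{D/R/d/Hi, D/R/a/Hi} → row (1,5) (1,5) (8,8) (8,8)
{D/R/d/Mid, D/R/a/Mid} → row (4,3) (4,3) (8,8) (8,8)
{U/L/d/Hi, U/L/d/Mid, U/R/d/Hi, U/R/d/Mid} → row (0,9) (8,5) (0,9) (8,5)
{U/L/a/Hi, U/L/a/Mid, U/R/a/Hi, U/R/a/Mid} → row (7,8) (8,5) (7,8) (8,5)
{W/L/d/Hi, W/L/d/Mid, W/L/a/Hi, W/L/a/Mid, W/R/d/Hi, W/R/d/Mid, W/R/a/Hi, W/R/a/Mid} → row (1,5) (1,5) (1,5) (1,5)
That's 6 distinct rows out of 24 strategies.

6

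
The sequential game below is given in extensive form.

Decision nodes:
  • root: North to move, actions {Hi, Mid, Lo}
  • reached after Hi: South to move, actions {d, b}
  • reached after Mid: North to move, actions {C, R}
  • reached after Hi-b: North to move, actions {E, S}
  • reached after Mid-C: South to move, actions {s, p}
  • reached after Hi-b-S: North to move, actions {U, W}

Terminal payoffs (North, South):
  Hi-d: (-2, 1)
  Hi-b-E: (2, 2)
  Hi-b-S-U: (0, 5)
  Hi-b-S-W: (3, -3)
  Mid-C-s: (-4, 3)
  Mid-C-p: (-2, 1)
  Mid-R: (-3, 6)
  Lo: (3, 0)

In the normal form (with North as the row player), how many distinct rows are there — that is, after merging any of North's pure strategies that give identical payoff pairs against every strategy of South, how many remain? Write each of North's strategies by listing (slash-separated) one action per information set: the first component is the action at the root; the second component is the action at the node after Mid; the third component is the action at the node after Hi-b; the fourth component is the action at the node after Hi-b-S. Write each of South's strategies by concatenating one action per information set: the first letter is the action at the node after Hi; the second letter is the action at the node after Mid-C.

6

North has 24 pure strategies: Hi/C/E/U, Hi/C/E/W, Hi/C/S/U, Hi/C/S/W, Hi/R/E/U, Hi/R/E/W, Hi/R/S/U, Hi/R/S/W, Mid/C/E/U, Mid/C/E/W, Mid/C/S/U, Mid/C/S/W, Mid/R/E/U, Mid/R/E/W, Mid/R/S/U, Mid/R/S/W, Lo/C/E/U, Lo/C/E/W, Lo/C/S/U, Lo/C/S/W, Lo/R/E/U, Lo/R/E/W, Lo/R/S/U, Lo/R/S/W. Columns: ds, dp, bs, bp.
{Hi/C/E/U, Hi/C/E/W, Hi/R/E/U, Hi/R/E/W} → row (-2,1) (-2,1) (2,2) (2,2)
{Hi/C/S/U, Hi/R/S/U} → row (-2,1) (-2,1) (0,5) (0,5)
{Hi/C/S/W, Hi/R/S/W} → row (-2,1) (-2,1) (3,-3) (3,-3)
{Mid/C/E/U, Mid/C/E/W, Mid/C/S/U, Mid/C/S/W} → row (-4,3) (-2,1) (-4,3) (-2,1)
{Mid/R/E/U, Mid/R/E/W, Mid/R/S/U, Mid/R/S/W} → row (-3,6) (-3,6) (-3,6) (-3,6)
{Lo/C/E/U, Lo/C/E/W, Lo/C/S/U, Lo/C/S/W, Lo/R/E/U, Lo/R/E/W, Lo/R/S/U, Lo/R/S/W} → row (3,0) (3,0) (3,0) (3,0)
That's 6 distinct rows out of 24 strategies.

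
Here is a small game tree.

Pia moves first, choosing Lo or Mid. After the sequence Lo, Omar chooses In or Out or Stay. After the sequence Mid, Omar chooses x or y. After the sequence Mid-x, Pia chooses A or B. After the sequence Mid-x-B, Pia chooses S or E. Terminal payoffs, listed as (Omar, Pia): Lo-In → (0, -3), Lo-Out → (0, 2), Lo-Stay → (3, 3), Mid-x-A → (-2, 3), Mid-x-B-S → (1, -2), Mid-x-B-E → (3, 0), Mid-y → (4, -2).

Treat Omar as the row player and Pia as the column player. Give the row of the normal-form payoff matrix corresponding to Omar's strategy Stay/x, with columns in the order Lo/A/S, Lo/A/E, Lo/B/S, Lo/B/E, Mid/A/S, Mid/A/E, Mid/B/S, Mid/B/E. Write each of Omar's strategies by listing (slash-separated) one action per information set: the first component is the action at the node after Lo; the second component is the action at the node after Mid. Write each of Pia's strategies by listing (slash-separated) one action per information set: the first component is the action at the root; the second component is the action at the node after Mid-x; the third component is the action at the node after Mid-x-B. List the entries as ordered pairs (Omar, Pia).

vs Lo/A/S: Pia plays Lo → Omar plays Stay at [Lo] → (3, 3)
vs Lo/A/E: Pia plays Lo → Omar plays Stay at [Lo] → (3, 3)
vs Lo/B/S: Pia plays Lo → Omar plays Stay at [Lo] → (3, 3)
vs Lo/B/E: Pia plays Lo → Omar plays Stay at [Lo] → (3, 3)
vs Mid/A/S: Pia plays Mid → Omar plays x at [Mid] → Pia plays A at [Mid-x] → (-2, 3)
vs Mid/A/E: Pia plays Mid → Omar plays x at [Mid] → Pia plays A at [Mid-x] → (-2, 3)
vs Mid/B/S: Pia plays Mid → Omar plays x at [Mid] → Pia plays B at [Mid-x] → Pia plays S at [Mid-x-B] → (1, -2)
vs Mid/B/E: Pia plays Mid → Omar plays x at [Mid] → Pia plays B at [Mid-x] → Pia plays E at [Mid-x-B] → (3, 0)

(3,3) (3,3) (3,3) (3,3) (-2,3) (-2,3) (1,-2) (3,0)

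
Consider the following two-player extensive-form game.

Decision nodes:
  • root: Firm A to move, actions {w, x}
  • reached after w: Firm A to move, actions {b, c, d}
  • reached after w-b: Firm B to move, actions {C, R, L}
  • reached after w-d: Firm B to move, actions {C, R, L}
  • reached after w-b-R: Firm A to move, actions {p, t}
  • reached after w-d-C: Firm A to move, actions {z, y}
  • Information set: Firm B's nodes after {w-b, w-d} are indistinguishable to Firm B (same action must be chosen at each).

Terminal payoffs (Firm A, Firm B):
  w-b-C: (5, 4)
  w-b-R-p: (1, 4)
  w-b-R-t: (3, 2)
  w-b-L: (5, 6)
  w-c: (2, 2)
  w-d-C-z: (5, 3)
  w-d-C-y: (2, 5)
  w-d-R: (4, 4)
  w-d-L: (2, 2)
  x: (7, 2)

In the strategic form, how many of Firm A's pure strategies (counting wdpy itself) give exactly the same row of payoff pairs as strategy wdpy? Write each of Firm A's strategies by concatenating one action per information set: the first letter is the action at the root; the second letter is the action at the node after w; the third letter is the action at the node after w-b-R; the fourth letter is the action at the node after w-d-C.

2

Row for wdpy (columns C, R, L): (2,5) (4,4) (2,2).
Under wdpy, Firm A's choice at the node after w-b-R can never be reached regardless of what Firm B does, so varying those choices leaves every outcome unchanged.
Holding the reachable choices fixed and varying the unreachable one freely already gives 2 equivalent strategies.
No other strategy reproduces this row, so those 2 are the full class: wdpy, wdty.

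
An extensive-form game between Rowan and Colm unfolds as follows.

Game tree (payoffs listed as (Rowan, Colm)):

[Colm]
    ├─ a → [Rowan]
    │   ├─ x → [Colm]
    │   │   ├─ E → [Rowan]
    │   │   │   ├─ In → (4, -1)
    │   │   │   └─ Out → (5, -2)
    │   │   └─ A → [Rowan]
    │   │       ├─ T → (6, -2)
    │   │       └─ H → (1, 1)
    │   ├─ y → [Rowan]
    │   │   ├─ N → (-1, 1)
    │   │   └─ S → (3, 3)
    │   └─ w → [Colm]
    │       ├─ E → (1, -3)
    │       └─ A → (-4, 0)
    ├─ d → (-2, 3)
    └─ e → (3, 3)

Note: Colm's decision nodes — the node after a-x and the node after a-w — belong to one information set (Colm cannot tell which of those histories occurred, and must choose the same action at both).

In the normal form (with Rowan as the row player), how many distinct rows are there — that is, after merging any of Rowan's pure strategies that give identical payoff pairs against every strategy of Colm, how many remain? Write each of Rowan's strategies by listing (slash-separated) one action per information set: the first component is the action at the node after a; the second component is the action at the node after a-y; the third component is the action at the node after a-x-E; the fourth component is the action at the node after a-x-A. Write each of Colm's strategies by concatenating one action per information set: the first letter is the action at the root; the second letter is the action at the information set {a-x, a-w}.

7

Rowan has 24 pure strategies: x/N/In/T, x/N/In/H, x/N/Out/T, x/N/Out/H, x/S/In/T, x/S/In/H, x/S/Out/T, x/S/Out/H, y/N/In/T, y/N/In/H, y/N/Out/T, y/N/Out/H, y/S/In/T, y/S/In/H, y/S/Out/T, y/S/Out/H, w/N/In/T, w/N/In/H, w/N/Out/T, w/N/Out/H, w/S/In/T, w/S/In/H, w/S/Out/T, w/S/Out/H. Columns: aE, aA, dE, dA, eE, eA.
{x/N/In/T, x/S/In/T} → row (4,-1) (6,-2) (-2,3) (-2,3) (3,3) (3,3)
{x/N/In/H, x/S/In/H} → row (4,-1) (1,1) (-2,3) (-2,3) (3,3) (3,3)
{x/N/Out/T, x/S/Out/T} → row (5,-2) (6,-2) (-2,3) (-2,3) (3,3) (3,3)
{x/N/Out/H, x/S/Out/H} → row (5,-2) (1,1) (-2,3) (-2,3) (3,3) (3,3)
{y/N/In/T, y/N/In/H, y/N/Out/T, y/N/Out/H} → row (-1,1) (-1,1) (-2,3) (-2,3) (3,3) (3,3)
{y/S/In/T, y/S/In/H, y/S/Out/T, y/S/Out/H} → row (3,3) (3,3) (-2,3) (-2,3) (3,3) (3,3)
{w/N/In/T, w/N/In/H, w/N/Out/T, w/N/Out/H, w/S/In/T, w/S/In/H, w/S/Out/T, w/S/Out/H} → row (1,-3) (-4,0) (-2,3) (-2,3) (3,3) (3,3)
That's 7 distinct rows out of 24 strategies.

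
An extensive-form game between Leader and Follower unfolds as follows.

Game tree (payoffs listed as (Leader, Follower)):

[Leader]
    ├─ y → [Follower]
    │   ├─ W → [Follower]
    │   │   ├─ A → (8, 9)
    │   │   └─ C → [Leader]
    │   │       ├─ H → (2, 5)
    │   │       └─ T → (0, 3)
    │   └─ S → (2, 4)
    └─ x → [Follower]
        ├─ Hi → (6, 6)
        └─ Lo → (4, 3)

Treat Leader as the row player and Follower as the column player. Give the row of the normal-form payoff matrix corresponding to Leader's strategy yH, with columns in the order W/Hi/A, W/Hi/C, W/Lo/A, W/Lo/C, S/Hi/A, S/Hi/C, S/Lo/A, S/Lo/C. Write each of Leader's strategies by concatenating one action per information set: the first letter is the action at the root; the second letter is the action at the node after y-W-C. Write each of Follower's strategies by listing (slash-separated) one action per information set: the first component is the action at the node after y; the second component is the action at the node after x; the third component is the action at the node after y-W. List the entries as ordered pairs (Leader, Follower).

(8,9) (2,5) (8,9) (2,5) (2,4) (2,4) (2,4) (2,4)

vs W/Hi/A: Leader plays y → Follower plays W at [y] → Follower plays A at [y-W] → (8, 9)
vs W/Hi/C: Leader plays y → Follower plays W at [y] → Follower plays C at [y-W] → Leader plays H at [y-W-C] → (2, 5)
vs W/Lo/A: Leader plays y → Follower plays W at [y] → Follower plays A at [y-W] → (8, 9)
vs W/Lo/C: Leader plays y → Follower plays W at [y] → Follower plays C at [y-W] → Leader plays H at [y-W-C] → (2, 5)
vs S/Hi/A: Leader plays y → Follower plays S at [y] → (2, 4)
vs S/Hi/C: Leader plays y → Follower plays S at [y] → (2, 4)
vs S/Lo/A: Leader plays y → Follower plays S at [y] → (2, 4)
vs S/Lo/C: Leader plays y → Follower plays S at [y] → (2, 4)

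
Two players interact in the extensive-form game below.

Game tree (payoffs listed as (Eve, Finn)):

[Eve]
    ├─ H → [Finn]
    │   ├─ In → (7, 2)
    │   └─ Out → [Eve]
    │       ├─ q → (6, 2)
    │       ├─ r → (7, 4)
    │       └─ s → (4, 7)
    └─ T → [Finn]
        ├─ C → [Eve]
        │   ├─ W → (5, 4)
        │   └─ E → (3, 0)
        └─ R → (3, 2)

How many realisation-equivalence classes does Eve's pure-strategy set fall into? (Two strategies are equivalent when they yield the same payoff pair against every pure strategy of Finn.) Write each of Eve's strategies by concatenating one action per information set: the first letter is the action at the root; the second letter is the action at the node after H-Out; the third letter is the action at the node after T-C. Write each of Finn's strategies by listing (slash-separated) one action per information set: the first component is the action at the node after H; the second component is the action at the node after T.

5

Eve has 12 pure strategies: HqW, HqE, HrW, HrE, HsW, HsE, TqW, TqE, TrW, TrE, TsW, TsE. Columns: In/C, In/R, Out/C, Out/R.
{HqW, HqE} → row (7,2) (7,2) (6,2) (6,2)
{HrW, HrE} → row (7,2) (7,2) (7,4) (7,4)
{HsW, HsE} → row (7,2) (7,2) (4,7) (4,7)
{TqW, TrW, TsW} → row (5,4) (3,2) (5,4) (3,2)
{TqE, TrE, TsE} → row (3,0) (3,2) (3,0) (3,2)
That's 5 distinct rows out of 12 strategies.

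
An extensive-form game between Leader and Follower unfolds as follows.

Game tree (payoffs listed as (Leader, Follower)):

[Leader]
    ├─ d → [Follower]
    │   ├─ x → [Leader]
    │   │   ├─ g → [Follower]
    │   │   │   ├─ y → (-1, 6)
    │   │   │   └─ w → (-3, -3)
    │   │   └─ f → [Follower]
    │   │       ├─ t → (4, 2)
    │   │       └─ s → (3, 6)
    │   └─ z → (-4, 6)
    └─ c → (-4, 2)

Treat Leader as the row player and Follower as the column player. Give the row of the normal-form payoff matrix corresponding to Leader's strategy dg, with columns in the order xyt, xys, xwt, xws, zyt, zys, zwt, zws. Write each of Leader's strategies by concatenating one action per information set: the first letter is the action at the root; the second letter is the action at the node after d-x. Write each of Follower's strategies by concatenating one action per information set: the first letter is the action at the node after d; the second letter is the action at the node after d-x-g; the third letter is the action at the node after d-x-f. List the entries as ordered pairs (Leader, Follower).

(-1,6) (-1,6) (-3,-3) (-3,-3) (-4,6) (-4,6) (-4,6) (-4,6)

vs xyt: Leader plays d → Follower plays x at [d] → Leader plays g at [d-x] → Follower plays y at [d-x-g] → (-1, 6)
vs xys: Leader plays d → Follower plays x at [d] → Leader plays g at [d-x] → Follower plays y at [d-x-g] → (-1, 6)
vs xwt: Leader plays d → Follower plays x at [d] → Leader plays g at [d-x] → Follower plays w at [d-x-g] → (-3, -3)
vs xws: Leader plays d → Follower plays x at [d] → Leader plays g at [d-x] → Follower plays w at [d-x-g] → (-3, -3)
vs zyt: Leader plays d → Follower plays z at [d] → (-4, 6)
vs zys: Leader plays d → Follower plays z at [d] → (-4, 6)
vs zwt: Leader plays d → Follower plays z at [d] → (-4, 6)
vs zws: Leader plays d → Follower plays z at [d] → (-4, 6)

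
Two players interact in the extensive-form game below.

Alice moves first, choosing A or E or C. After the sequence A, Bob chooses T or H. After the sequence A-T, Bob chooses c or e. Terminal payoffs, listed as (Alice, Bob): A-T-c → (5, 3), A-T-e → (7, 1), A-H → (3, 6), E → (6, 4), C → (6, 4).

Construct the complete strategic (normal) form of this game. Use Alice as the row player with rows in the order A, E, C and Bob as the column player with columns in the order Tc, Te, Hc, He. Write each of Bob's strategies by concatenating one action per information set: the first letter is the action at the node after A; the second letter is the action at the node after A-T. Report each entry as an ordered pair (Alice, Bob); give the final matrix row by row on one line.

A: (5,3) (7,1) (3,6) (3,6) | E: (6,4) (6,4) (6,4) (6,4) | C: (6,4) (6,4) (6,4) (6,4)

Row A: Tc→(5,3), Te→(7,1), Hc→(3,6), He→(3,6)
Row E: Tc→(6,4), Te→(6,4), Hc→(6,4), He→(6,4)
Row C: Tc→(6,4), Te→(6,4), Hc→(6,4), He→(6,4)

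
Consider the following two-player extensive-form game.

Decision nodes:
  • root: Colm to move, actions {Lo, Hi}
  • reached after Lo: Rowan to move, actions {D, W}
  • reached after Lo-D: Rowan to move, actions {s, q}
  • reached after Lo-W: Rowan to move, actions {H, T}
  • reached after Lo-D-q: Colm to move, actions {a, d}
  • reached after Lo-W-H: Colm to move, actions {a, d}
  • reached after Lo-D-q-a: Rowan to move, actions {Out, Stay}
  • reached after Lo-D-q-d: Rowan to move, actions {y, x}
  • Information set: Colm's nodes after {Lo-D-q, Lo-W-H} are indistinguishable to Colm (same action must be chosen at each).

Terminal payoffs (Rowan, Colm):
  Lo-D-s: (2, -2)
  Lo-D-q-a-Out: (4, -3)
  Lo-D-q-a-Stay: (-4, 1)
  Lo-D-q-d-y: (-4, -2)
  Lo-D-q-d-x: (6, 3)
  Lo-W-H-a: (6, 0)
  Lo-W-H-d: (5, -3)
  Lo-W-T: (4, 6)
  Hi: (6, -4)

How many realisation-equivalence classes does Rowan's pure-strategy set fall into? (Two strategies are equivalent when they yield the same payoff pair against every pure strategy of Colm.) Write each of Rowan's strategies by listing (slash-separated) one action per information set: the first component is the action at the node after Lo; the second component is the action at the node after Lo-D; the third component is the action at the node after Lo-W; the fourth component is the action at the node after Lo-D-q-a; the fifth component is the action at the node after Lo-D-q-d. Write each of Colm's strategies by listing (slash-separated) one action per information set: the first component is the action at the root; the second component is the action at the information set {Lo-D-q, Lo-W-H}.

Rowan has 32 pure strategies: D/s/H/Out/y, D/s/H/Out/x, D/s/H/Stay/y, D/s/H/Stay/x, D/s/T/Out/y, D/s/T/Out/x, D/s/T/Stay/y, D/s/T/Stay/x, D/q/H/Out/y, D/q/H/Out/x, D/q/H/Stay/y, D/q/H/Stay/x, D/q/T/Out/y, D/q/T/Out/x, D/q/T/Stay/y, D/q/T/Stay/x, W/s/H/Out/y, W/s/H/Out/x, W/s/H/Stay/y, W/s/H/Stay/x, W/s/T/Out/y, W/s/T/Out/x, W/s/T/Stay/y, W/s/T/Stay/x, W/q/H/Out/y, W/q/H/Out/x, W/q/H/Stay/y, W/q/H/Stay/x, W/q/T/Out/y, W/q/T/Out/x, W/q/T/Stay/y, W/q/T/Stay/x. Columns: Lo/a, Lo/d, Hi/a, Hi/d.
{D/s/H/Out/y, D/s/H/Out/x, D/s/H/Stay/y, D/s/H/Stay/x, D/s/T/Out/y, D/s/T/Out/x, D/s/T/Stay/y, D/s/T/Stay/x} → row (2,-2) (2,-2) (6,-4) (6,-4)
{D/q/H/Out/y, D/q/T/Out/y} → row (4,-3) (-4,-2) (6,-4) (6,-4)
{D/q/H/Out/x, D/q/T/Out/x} → row (4,-3) (6,3) (6,-4) (6,-4)
{D/q/H/Stay/y, D/q/T/Stay/y} → row (-4,1) (-4,-2) (6,-4) (6,-4)
{D/q/H/Stay/x, D/q/T/Stay/x} → row (-4,1) (6,3) (6,-4) (6,-4)
{W/s/H/Out/y, W/s/H/Out/x, W/s/H/Stay/y, W/s/H/Stay/x, W/q/H/Out/y, W/q/H/Out/x, W/q/H/Stay/y, W/q/H/Stay/x} → row (6,0) (5,-3) (6,-4) (6,-4)
{W/s/T/Out/y, W/s/T/Out/x, W/s/T/Stay/y, W/s/T/Stay/x, W/q/T/Out/y, W/q/T/Out/x, W/q/T/Stay/y, W/q/T/Stay/x} → row (4,6) (4,6) (6,-4) (6,-4)
That's 7 distinct rows out of 32 strategies.

7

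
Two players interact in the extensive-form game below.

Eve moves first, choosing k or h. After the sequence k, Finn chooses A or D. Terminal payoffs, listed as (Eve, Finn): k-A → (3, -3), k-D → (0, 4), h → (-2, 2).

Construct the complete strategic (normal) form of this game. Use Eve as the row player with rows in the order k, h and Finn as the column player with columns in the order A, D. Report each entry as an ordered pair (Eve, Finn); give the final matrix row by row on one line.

            A        D
   k   (3,-3)    (0,4)
   h   (-2,2)   (-2,2)

k: (3,-3) (0,4) | h: (-2,2) (-2,2)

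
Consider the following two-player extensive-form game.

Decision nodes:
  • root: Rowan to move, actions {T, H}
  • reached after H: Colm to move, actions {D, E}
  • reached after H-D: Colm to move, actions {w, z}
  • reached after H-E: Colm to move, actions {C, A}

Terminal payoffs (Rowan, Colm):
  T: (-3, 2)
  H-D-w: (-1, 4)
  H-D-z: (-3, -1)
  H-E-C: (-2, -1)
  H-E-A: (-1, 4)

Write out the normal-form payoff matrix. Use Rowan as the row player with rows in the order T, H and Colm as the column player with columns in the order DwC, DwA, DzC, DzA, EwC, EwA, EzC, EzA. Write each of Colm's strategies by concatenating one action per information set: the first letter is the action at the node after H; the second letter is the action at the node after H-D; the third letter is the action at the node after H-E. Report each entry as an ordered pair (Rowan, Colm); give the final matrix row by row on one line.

          DwC      DwA      DzC      DzA      EwC      EwA      EzC      EzA
   T   (-3,2)   (-3,2)   (-3,2)   (-3,2)   (-3,2)   (-3,2)   (-3,2)   (-3,2)
   H   (-1,4)   (-1,4)  (-3,-1)  (-3,-1)  (-2,-1)   (-1,4)  (-2,-1)   (-1,4)

T: (-3,2) (-3,2) (-3,2) (-3,2) (-3,2) (-3,2) (-3,2) (-3,2) | H: (-1,4) (-1,4) (-3,-1) (-3,-1) (-2,-1) (-1,4) (-2,-1) (-1,4)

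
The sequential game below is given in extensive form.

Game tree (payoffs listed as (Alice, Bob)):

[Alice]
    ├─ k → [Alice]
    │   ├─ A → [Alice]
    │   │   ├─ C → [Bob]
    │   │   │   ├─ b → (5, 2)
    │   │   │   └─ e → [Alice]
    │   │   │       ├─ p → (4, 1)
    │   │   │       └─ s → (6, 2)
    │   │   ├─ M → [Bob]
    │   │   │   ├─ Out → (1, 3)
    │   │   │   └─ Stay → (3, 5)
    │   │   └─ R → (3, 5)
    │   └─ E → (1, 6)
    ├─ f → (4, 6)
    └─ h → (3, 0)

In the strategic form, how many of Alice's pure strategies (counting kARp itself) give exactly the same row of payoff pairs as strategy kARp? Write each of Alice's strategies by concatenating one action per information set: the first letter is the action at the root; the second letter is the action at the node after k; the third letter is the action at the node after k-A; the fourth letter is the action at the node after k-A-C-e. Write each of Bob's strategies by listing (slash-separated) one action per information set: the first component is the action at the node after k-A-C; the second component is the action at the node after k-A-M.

2

Row for kARp (columns b/Out, b/Stay, e/Out, e/Stay): (3,5) (3,5) (3,5) (3,5).
Under kARp, Alice's choice at the node after k-A-C-e can never be reached regardless of what Bob does, so varying those choices leaves every outcome unchanged.
Holding the reachable choices fixed and varying the unreachable one freely already gives 2 equivalent strategies.
No other strategy reproduces this row, so those 2 are the full class: kARp, kARs.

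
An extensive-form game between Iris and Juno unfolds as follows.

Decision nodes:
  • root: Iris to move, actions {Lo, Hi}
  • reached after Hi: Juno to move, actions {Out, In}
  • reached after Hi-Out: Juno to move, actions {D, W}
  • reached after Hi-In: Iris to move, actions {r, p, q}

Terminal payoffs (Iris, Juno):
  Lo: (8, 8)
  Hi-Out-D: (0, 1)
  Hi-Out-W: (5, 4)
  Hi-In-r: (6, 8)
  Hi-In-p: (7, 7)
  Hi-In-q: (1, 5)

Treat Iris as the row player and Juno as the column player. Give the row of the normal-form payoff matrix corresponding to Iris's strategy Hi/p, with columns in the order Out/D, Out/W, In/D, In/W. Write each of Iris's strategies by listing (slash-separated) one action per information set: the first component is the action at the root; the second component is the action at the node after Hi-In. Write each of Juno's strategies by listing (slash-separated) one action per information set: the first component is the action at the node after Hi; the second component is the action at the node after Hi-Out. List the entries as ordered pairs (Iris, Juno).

vs Out/D: Iris plays Hi → Juno plays Out at [Hi] → Juno plays D at [Hi-Out] → (0, 1)
vs Out/W: Iris plays Hi → Juno plays Out at [Hi] → Juno plays W at [Hi-Out] → (5, 4)
vs In/D: Iris plays Hi → Juno plays In at [Hi] → Iris plays p at [Hi-In] → (7, 7)
vs In/W: Iris plays Hi → Juno plays In at [Hi] → Iris plays p at [Hi-In] → (7, 7)

(0,1) (5,4) (7,7) (7,7)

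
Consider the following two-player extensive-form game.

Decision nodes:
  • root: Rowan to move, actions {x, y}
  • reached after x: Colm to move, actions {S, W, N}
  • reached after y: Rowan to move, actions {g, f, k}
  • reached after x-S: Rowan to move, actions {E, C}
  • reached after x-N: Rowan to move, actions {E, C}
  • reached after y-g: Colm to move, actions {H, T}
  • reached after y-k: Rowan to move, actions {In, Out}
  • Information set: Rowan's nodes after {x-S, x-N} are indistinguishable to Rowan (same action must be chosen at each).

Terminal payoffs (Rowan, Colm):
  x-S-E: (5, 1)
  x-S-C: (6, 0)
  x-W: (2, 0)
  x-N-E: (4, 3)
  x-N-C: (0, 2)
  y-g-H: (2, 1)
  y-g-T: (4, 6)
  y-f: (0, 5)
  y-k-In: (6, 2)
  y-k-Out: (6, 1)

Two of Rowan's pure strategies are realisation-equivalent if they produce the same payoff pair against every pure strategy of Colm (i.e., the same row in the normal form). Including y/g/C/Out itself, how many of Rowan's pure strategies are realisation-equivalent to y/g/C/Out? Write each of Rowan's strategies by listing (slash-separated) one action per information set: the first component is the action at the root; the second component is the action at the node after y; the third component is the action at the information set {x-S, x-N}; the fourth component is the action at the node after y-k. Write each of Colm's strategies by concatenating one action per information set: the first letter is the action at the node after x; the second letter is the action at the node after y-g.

Row for y/g/C/Out (columns SH, ST, WH, WT, NH, NT): (2,1) (4,6) (2,1) (4,6) (2,1) (4,6).
Under y/g/C/Out, Rowan's choice at the information set {x-S, x-N} and at the node after y-k can never be reached regardless of what Colm does, so varying those choices leaves every outcome unchanged.
Holding the reachable choices fixed and varying the unreachable ones freely already gives 2 × 2 = 4 equivalent strategies.
No other strategy reproduces this row, so those 4 are the full class: y/g/E/In, y/g/E/Out, y/g/C/In, y/g/C/Out.

4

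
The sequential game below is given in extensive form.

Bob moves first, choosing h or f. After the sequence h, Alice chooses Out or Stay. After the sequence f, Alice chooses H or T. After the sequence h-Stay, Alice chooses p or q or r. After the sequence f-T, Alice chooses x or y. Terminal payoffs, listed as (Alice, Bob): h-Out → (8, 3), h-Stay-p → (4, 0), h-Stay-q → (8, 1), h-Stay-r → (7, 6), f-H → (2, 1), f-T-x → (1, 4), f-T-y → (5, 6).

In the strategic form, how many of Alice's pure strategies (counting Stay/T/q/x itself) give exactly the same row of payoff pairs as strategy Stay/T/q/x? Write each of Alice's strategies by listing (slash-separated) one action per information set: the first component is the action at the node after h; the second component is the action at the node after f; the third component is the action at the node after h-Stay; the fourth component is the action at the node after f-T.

1

Row for Stay/T/q/x (columns h, f): (8,1) (1,4).
Every one of Alice's information sets is on the play path for some reply by Bob when Alice follows Stay/T/q/x.
Changing the action at any of them therefore changes at least one column, so only Stay/T/q/x itself gives this row.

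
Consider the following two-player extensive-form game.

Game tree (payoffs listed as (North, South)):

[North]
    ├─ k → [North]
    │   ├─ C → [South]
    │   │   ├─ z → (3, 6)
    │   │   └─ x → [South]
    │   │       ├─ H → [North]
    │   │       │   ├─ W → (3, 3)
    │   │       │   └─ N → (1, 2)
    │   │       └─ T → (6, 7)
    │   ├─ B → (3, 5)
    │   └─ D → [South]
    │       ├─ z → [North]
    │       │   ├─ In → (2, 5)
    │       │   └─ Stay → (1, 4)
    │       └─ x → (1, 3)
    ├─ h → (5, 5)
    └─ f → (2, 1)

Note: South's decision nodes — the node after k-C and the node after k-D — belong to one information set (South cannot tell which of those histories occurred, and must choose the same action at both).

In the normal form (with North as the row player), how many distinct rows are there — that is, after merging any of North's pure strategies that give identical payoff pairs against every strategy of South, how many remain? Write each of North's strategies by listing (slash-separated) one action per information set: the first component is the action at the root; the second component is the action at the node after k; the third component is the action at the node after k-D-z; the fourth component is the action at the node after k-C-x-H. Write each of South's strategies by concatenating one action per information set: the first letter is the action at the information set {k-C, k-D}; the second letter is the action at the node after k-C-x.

North has 36 pure strategies: k/C/In/W, k/C/In/N, k/C/Stay/W, k/C/Stay/N, k/B/In/W, k/B/In/N, k/B/Stay/W, k/B/Stay/N, k/D/In/W, k/D/In/N, k/D/Stay/W, k/D/Stay/N, h/C/In/W, h/C/In/N, h/C/Stay/W, h/C/Stay/N, h/B/In/W, h/B/In/N, h/B/Stay/W, h/B/Stay/N, h/D/In/W, h/D/In/N, h/D/Stay/W, h/D/Stay/N, f/C/In/W, f/C/In/N, f/C/Stay/W, f/C/Stay/N, f/B/In/W, f/B/In/N, f/B/Stay/W, f/B/Stay/N, f/D/In/W, f/D/In/N, f/D/Stay/W, f/D/Stay/N. Columns: zH, zT, xH, xT.
{k/C/In/W, k/C/Stay/W} → row (3,6) (3,6) (3,3) (6,7)
{k/C/In/N, k/C/Stay/N} → row (3,6) (3,6) (1,2) (6,7)
{k/B/In/W, k/B/In/N, k/B/Stay/W, k/B/Stay/N} → row (3,5) (3,5) (3,5) (3,5)
{k/D/In/W, k/D/In/N} → row (2,5) (2,5) (1,3) (1,3)
{k/D/Stay/W, k/D/Stay/N} → row (1,4) (1,4) (1,3) (1,3)
{h/C/In/W, h/C/In/N, h/C/Stay/W, h/C/Stay/N, h/B/In/W, h/B/In/N, h/B/Stay/W, h/B/Stay/N, h/D/In/W, h/D/In/N, h/D/Stay/W, h/D/Stay/N} → row (5,5) (5,5) (5,5) (5,5)
{f/C/In/W, f/C/In/N, f/C/Stay/W, f/C/Stay/N, f/B/In/W, f/B/In/N, f/B/Stay/W, f/B/Stay/N, f/D/In/W, f/D/In/N, f/D/Stay/W, f/D/Stay/N} → row (2,1) (2,1) (2,1) (2,1)
That's 7 distinct rows out of 36 strategies.

7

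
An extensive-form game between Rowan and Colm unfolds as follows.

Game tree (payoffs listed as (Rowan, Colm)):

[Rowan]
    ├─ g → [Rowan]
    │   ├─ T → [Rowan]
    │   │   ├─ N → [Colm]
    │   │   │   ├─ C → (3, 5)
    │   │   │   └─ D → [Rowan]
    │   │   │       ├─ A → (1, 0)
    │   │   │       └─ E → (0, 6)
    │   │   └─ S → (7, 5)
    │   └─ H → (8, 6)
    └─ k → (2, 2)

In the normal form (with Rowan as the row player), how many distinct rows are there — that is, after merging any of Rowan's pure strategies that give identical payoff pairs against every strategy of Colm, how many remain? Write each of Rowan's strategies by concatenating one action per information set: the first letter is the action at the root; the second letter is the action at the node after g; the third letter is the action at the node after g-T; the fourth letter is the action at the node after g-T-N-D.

Rowan has 16 pure strategies: gTNA, gTNE, gTSA, gTSE, gHNA, gHNE, gHSA, gHSE, kTNA, kTNE, kTSA, kTSE, kHNA, kHNE, kHSA, kHSE. Columns: C, D.
{gTNA} → row (3,5) (1,0)
{gTNE} → row (3,5) (0,6)
{gTSA, gTSE} → row (7,5) (7,5)
{gHNA, gHNE, gHSA, gHSE} → row (8,6) (8,6)
{kTNA, kTNE, kTSA, kTSE, kHNA, kHNE, kHSA, kHSE} → row (2,2) (2,2)
That's 5 distinct rows out of 16 strategies.

5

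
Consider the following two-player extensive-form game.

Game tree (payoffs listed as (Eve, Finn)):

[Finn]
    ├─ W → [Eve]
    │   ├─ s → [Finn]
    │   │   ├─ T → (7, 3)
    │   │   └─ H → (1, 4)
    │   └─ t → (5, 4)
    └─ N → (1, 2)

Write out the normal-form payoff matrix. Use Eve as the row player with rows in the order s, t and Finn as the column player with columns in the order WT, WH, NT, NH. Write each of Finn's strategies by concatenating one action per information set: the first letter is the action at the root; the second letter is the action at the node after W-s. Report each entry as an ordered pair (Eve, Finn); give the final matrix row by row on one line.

s: (7,3) (1,4) (1,2) (1,2) | t: (5,4) (5,4) (1,2) (1,2)

           WT       WH       NT       NH
   s    (7,3)    (1,4)    (1,2)    (1,2)
   t    (5,4)    (5,4)    (1,2)    (1,2)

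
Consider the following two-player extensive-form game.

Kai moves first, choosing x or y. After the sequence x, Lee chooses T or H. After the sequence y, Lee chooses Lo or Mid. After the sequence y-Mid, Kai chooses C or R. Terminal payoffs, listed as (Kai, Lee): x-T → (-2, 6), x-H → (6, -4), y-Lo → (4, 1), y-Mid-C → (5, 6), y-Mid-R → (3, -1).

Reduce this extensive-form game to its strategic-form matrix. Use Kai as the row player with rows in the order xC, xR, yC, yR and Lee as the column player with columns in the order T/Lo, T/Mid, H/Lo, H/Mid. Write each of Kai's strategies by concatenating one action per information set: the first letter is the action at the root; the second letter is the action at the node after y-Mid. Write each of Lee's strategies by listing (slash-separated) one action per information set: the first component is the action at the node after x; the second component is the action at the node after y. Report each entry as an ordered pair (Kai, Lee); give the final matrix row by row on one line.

Row xC: T/Lo→(-2,6), T/Mid→(-2,6), H/Lo→(6,-4), H/Mid→(6,-4)
Row xR: T/Lo→(-2,6), T/Mid→(-2,6), H/Lo→(6,-4), H/Mid→(6,-4)
Row yC: T/Lo→(4,1), T/Mid→(5,6), H/Lo→(4,1), H/Mid→(5,6)
Row yR: T/Lo→(4,1), T/Mid→(3,-1), H/Lo→(4,1), H/Mid→(3,-1)

xC: (-2,6) (-2,6) (6,-4) (6,-4) | xR: (-2,6) (-2,6) (6,-4) (6,-4) | yC: (4,1) (5,6) (4,1) (5,6) | yR: (4,1) (3,-1) (4,1) (3,-1)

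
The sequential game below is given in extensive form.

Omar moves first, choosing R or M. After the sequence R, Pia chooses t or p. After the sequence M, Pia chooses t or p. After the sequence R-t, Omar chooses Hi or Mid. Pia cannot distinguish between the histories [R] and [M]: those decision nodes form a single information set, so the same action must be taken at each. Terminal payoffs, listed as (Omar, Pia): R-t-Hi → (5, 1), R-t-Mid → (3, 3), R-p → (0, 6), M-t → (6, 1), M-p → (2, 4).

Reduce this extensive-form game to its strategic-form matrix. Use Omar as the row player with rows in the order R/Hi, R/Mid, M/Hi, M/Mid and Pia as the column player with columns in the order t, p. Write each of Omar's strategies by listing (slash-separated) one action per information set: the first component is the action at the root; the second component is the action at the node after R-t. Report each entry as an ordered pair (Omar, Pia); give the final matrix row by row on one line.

             t        p
 R/Hi    (5,1)    (0,6)
R/Mid    (3,3)    (0,6)
 M/Hi    (6,1)    (2,4)
M/Mid    (6,1)    (2,4)

R/Hi: (5,1) (0,6) | R/Mid: (3,3) (0,6) | M/Hi: (6,1) (2,4) | M/Mid: (6,1) (2,4)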